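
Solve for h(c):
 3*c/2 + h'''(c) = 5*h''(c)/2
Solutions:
 h(c) = C1 + C2*c + C3*exp(5*c/2) + c^3/10 + 3*c^2/25


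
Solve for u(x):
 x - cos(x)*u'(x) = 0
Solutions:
 u(x) = C1 + Integral(x/cos(x), x)


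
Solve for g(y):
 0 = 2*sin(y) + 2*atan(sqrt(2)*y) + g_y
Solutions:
 g(y) = C1 - 2*y*atan(sqrt(2)*y) + sqrt(2)*log(2*y^2 + 1)/2 + 2*cos(y)


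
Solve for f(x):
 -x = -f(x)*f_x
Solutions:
 f(x) = -sqrt(C1 + x^2)
 f(x) = sqrt(C1 + x^2)


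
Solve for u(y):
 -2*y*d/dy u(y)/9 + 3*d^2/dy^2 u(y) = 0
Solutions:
 u(y) = C1 + C2*erfi(sqrt(3)*y/9)


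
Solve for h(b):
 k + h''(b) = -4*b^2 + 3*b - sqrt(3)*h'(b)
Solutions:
 h(b) = C1 + C2*exp(-sqrt(3)*b) - 4*sqrt(3)*b^3/9 + sqrt(3)*b^2/2 + 4*b^2/3 - sqrt(3)*b*k/3 - 8*sqrt(3)*b/9 - b


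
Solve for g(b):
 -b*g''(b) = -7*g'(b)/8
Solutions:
 g(b) = C1 + C2*b^(15/8)


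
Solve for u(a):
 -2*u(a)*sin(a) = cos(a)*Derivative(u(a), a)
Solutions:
 u(a) = C1*cos(a)^2


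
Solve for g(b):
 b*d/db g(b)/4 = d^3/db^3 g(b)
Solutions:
 g(b) = C1 + Integral(C2*airyai(2^(1/3)*b/2) + C3*airybi(2^(1/3)*b/2), b)


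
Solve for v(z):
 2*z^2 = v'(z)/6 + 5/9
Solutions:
 v(z) = C1 + 4*z^3 - 10*z/3


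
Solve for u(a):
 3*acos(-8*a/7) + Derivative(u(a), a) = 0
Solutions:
 u(a) = C1 - 3*a*acos(-8*a/7) - 3*sqrt(49 - 64*a^2)/8


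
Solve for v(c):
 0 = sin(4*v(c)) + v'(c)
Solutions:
 v(c) = -acos((-C1 - exp(8*c))/(C1 - exp(8*c)))/4 + pi/2
 v(c) = acos((-C1 - exp(8*c))/(C1 - exp(8*c)))/4


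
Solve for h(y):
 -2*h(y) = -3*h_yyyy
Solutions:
 h(y) = C1*exp(-2^(1/4)*3^(3/4)*y/3) + C2*exp(2^(1/4)*3^(3/4)*y/3) + C3*sin(2^(1/4)*3^(3/4)*y/3) + C4*cos(2^(1/4)*3^(3/4)*y/3)


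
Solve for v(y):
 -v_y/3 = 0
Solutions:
 v(y) = C1


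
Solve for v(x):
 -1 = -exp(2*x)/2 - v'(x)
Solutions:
 v(x) = C1 + x - exp(2*x)/4


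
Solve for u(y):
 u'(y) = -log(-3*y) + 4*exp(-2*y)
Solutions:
 u(y) = C1 - y*log(-y) + y*(1 - log(3)) - 2*exp(-2*y)


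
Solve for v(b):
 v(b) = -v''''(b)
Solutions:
 v(b) = (C1*sin(sqrt(2)*b/2) + C2*cos(sqrt(2)*b/2))*exp(-sqrt(2)*b/2) + (C3*sin(sqrt(2)*b/2) + C4*cos(sqrt(2)*b/2))*exp(sqrt(2)*b/2)


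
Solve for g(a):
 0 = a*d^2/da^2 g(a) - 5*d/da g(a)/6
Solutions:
 g(a) = C1 + C2*a^(11/6)


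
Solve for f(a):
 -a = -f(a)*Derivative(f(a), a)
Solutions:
 f(a) = -sqrt(C1 + a^2)
 f(a) = sqrt(C1 + a^2)


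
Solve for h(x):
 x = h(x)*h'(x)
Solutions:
 h(x) = -sqrt(C1 + x^2)
 h(x) = sqrt(C1 + x^2)


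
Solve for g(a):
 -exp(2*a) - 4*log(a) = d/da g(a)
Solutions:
 g(a) = C1 - 4*a*log(a) + 4*a - exp(2*a)/2


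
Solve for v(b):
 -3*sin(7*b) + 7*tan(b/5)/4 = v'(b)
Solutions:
 v(b) = C1 - 35*log(cos(b/5))/4 + 3*cos(7*b)/7


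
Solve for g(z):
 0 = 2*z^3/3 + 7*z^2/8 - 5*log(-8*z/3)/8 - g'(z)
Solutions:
 g(z) = C1 + z^4/6 + 7*z^3/24 - 5*z*log(-z)/8 + 5*z*(-3*log(2) + 1 + log(3))/8


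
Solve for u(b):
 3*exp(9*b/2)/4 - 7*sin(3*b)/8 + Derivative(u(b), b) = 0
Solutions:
 u(b) = C1 - exp(9*b/2)/6 - 7*cos(3*b)/24


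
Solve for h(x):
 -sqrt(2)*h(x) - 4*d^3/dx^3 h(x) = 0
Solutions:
 h(x) = C3*exp(-sqrt(2)*x/2) + (C1*sin(sqrt(6)*x/4) + C2*cos(sqrt(6)*x/4))*exp(sqrt(2)*x/4)


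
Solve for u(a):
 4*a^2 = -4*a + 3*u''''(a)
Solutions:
 u(a) = C1 + C2*a + C3*a^2 + C4*a^3 + a^6/270 + a^5/90


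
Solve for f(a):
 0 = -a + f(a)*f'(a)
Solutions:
 f(a) = -sqrt(C1 + a^2)
 f(a) = sqrt(C1 + a^2)


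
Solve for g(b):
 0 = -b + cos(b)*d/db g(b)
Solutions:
 g(b) = C1 + Integral(b/cos(b), b)


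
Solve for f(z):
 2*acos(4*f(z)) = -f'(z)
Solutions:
 Integral(1/acos(4*_y), (_y, f(z))) = C1 - 2*z


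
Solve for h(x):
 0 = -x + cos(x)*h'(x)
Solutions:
 h(x) = C1 + Integral(x/cos(x), x)


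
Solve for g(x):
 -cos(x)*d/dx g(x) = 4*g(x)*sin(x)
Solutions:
 g(x) = C1*cos(x)^4


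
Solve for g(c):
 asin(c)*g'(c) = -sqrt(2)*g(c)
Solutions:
 g(c) = C1*exp(-sqrt(2)*Integral(1/asin(c), c))


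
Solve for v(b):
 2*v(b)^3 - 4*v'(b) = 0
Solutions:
 v(b) = -sqrt(-1/(C1 + b))
 v(b) = sqrt(-1/(C1 + b))


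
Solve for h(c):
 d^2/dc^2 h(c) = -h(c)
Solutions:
 h(c) = C1*sin(c) + C2*cos(c)


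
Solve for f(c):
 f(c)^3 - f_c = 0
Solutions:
 f(c) = -sqrt(2)*sqrt(-1/(C1 + c))/2
 f(c) = sqrt(2)*sqrt(-1/(C1 + c))/2


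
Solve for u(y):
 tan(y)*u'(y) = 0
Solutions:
 u(y) = C1


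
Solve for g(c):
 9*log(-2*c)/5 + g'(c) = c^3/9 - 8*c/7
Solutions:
 g(c) = C1 + c^4/36 - 4*c^2/7 - 9*c*log(-c)/5 + 9*c*(1 - log(2))/5


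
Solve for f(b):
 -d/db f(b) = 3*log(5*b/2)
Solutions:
 f(b) = C1 - 3*b*log(b) + b*log(8/125) + 3*b


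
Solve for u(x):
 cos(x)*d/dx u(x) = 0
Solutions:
 u(x) = C1


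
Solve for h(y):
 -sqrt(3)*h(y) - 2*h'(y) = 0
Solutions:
 h(y) = C1*exp(-sqrt(3)*y/2)


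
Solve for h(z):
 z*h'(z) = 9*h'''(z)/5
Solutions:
 h(z) = C1 + Integral(C2*airyai(15^(1/3)*z/3) + C3*airybi(15^(1/3)*z/3), z)


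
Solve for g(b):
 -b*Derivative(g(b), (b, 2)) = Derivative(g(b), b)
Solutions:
 g(b) = C1 + C2*log(b)


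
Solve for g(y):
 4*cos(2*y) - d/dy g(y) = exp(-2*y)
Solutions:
 g(y) = C1 + 2*sin(2*y) + exp(-2*y)/2


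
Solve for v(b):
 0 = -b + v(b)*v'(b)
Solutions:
 v(b) = -sqrt(C1 + b^2)
 v(b) = sqrt(C1 + b^2)


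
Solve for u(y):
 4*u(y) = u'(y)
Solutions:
 u(y) = C1*exp(4*y)


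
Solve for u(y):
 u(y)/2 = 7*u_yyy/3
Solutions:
 u(y) = C3*exp(14^(2/3)*3^(1/3)*y/14) + (C1*sin(14^(2/3)*3^(5/6)*y/28) + C2*cos(14^(2/3)*3^(5/6)*y/28))*exp(-14^(2/3)*3^(1/3)*y/28)


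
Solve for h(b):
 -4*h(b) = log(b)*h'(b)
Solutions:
 h(b) = C1*exp(-4*li(b))


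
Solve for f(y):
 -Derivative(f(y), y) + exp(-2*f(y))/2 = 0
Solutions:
 f(y) = log(-sqrt(C1 + y))
 f(y) = log(C1 + y)/2


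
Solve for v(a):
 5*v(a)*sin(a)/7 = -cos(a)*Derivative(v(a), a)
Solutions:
 v(a) = C1*cos(a)^(5/7)


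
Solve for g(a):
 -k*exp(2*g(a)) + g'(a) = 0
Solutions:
 g(a) = log(-sqrt(-1/(C1 + a*k))) - log(2)/2
 g(a) = log(-1/(C1 + a*k))/2 - log(2)/2


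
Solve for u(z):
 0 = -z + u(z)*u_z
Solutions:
 u(z) = -sqrt(C1 + z^2)
 u(z) = sqrt(C1 + z^2)


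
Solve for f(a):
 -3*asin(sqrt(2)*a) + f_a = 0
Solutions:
 f(a) = C1 + 3*a*asin(sqrt(2)*a) + 3*sqrt(2)*sqrt(1 - 2*a^2)/2


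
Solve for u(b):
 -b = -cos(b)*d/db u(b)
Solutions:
 u(b) = C1 + Integral(b/cos(b), b)


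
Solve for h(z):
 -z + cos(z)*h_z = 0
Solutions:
 h(z) = C1 + Integral(z/cos(z), z)


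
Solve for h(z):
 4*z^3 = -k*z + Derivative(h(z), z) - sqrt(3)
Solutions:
 h(z) = C1 + k*z^2/2 + z^4 + sqrt(3)*z


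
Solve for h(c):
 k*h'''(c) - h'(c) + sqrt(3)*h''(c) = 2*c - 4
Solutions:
 h(c) = C1 + C2*exp(c*(sqrt(4*k + 3) - sqrt(3))/(2*k)) + C3*exp(-c*(sqrt(4*k + 3) + sqrt(3))/(2*k)) - c^2 - 2*sqrt(3)*c + 4*c


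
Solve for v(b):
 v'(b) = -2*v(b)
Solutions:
 v(b) = C1*exp(-2*b)


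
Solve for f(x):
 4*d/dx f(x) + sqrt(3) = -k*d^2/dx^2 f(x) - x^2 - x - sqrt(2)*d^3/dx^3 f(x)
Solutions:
 f(x) = C1 + C2*exp(sqrt(2)*x*(-k + sqrt(k^2 - 16*sqrt(2)))/4) + C3*exp(-sqrt(2)*x*(k + sqrt(k^2 - 16*sqrt(2)))/4) - k^2*x/32 + k*x^2/16 + k*x/16 - x^3/12 - x^2/8 - sqrt(3)*x/4 + sqrt(2)*x/8


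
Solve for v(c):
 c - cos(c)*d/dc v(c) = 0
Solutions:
 v(c) = C1 + Integral(c/cos(c), c)


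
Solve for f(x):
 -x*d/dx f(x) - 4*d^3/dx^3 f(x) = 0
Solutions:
 f(x) = C1 + Integral(C2*airyai(-2^(1/3)*x/2) + C3*airybi(-2^(1/3)*x/2), x)


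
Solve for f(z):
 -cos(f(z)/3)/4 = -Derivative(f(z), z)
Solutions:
 -z/4 - 3*log(sin(f(z)/3) - 1)/2 + 3*log(sin(f(z)/3) + 1)/2 = C1


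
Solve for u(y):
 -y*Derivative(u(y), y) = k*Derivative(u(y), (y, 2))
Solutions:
 u(y) = C1 + C2*sqrt(k)*erf(sqrt(2)*y*sqrt(1/k)/2)


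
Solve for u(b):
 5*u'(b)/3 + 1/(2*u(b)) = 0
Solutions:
 u(b) = -sqrt(C1 - 15*b)/5
 u(b) = sqrt(C1 - 15*b)/5


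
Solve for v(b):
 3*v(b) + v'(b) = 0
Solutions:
 v(b) = C1*exp(-3*b)


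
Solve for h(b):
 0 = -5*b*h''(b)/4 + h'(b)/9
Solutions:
 h(b) = C1 + C2*b^(49/45)


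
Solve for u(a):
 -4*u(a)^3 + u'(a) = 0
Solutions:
 u(a) = -sqrt(2)*sqrt(-1/(C1 + 4*a))/2
 u(a) = sqrt(2)*sqrt(-1/(C1 + 4*a))/2


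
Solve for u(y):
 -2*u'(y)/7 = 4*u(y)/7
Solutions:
 u(y) = C1*exp(-2*y)


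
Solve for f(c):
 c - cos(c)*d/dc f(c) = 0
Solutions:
 f(c) = C1 + Integral(c/cos(c), c)


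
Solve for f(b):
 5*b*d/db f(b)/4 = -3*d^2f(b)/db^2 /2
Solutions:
 f(b) = C1 + C2*erf(sqrt(15)*b/6)


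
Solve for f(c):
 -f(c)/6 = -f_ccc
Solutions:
 f(c) = C3*exp(6^(2/3)*c/6) + (C1*sin(2^(2/3)*3^(1/6)*c/4) + C2*cos(2^(2/3)*3^(1/6)*c/4))*exp(-6^(2/3)*c/12)


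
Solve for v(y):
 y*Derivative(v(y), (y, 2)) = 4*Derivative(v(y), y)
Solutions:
 v(y) = C1 + C2*y^5


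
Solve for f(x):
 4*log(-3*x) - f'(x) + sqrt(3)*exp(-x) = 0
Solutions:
 f(x) = C1 + 4*x*log(-x) + 4*x*(-1 + log(3)) - sqrt(3)*exp(-x)


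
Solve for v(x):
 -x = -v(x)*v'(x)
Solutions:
 v(x) = -sqrt(C1 + x^2)
 v(x) = sqrt(C1 + x^2)


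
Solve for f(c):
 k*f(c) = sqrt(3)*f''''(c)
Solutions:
 f(c) = C1*exp(-3^(7/8)*c*k^(1/4)/3) + C2*exp(3^(7/8)*c*k^(1/4)/3) + C3*exp(-3^(7/8)*I*c*k^(1/4)/3) + C4*exp(3^(7/8)*I*c*k^(1/4)/3)


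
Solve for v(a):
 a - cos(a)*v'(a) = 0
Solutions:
 v(a) = C1 + Integral(a/cos(a), a)


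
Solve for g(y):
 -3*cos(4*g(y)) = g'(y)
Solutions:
 g(y) = -asin((C1 + exp(24*y))/(C1 - exp(24*y)))/4 + pi/4
 g(y) = asin((C1 + exp(24*y))/(C1 - exp(24*y)))/4


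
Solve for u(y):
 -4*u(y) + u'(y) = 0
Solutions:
 u(y) = C1*exp(4*y)


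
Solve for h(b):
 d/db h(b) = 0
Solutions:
 h(b) = C1


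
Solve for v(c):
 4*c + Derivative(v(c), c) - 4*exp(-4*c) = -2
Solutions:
 v(c) = C1 - 2*c^2 - 2*c - exp(-4*c)


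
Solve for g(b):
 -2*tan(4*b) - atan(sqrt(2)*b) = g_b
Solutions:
 g(b) = C1 - b*atan(sqrt(2)*b) + sqrt(2)*log(2*b^2 + 1)/4 + log(cos(4*b))/2


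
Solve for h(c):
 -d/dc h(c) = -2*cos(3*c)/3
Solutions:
 h(c) = C1 + 2*sin(3*c)/9


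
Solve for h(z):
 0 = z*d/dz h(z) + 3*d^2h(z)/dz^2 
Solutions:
 h(z) = C1 + C2*erf(sqrt(6)*z/6)


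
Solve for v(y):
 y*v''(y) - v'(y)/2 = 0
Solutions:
 v(y) = C1 + C2*y^(3/2)


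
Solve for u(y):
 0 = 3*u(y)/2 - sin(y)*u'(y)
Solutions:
 u(y) = C1*(cos(y) - 1)^(3/4)/(cos(y) + 1)^(3/4)


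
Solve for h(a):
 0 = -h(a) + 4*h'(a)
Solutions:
 h(a) = C1*exp(a/4)


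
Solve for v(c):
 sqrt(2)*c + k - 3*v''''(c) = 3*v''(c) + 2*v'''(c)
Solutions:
 v(c) = C1 + C2*c + sqrt(2)*c^3/18 + c^2*(3*k - 2*sqrt(2))/18 + (C3*sin(2*sqrt(2)*c/3) + C4*cos(2*sqrt(2)*c/3))*exp(-c/3)


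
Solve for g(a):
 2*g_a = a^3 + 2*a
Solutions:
 g(a) = C1 + a^4/8 + a^2/2


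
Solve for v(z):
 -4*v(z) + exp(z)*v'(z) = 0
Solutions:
 v(z) = C1*exp(-4*exp(-z))


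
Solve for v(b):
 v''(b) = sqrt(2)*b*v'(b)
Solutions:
 v(b) = C1 + C2*erfi(2^(3/4)*b/2)


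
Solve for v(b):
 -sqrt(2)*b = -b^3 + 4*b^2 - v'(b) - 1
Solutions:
 v(b) = C1 - b^4/4 + 4*b^3/3 + sqrt(2)*b^2/2 - b


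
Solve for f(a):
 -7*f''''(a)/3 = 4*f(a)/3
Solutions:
 f(a) = (C1*sin(7^(3/4)*a/7) + C2*cos(7^(3/4)*a/7))*exp(-7^(3/4)*a/7) + (C3*sin(7^(3/4)*a/7) + C4*cos(7^(3/4)*a/7))*exp(7^(3/4)*a/7)


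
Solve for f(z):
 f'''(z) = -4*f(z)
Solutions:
 f(z) = C3*exp(-2^(2/3)*z) + (C1*sin(2^(2/3)*sqrt(3)*z/2) + C2*cos(2^(2/3)*sqrt(3)*z/2))*exp(2^(2/3)*z/2)


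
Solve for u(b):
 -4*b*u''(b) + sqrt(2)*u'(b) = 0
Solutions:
 u(b) = C1 + C2*b^(sqrt(2)/4 + 1)


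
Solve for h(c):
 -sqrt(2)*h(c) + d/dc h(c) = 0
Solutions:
 h(c) = C1*exp(sqrt(2)*c)


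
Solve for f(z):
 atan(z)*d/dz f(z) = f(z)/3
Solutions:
 f(z) = C1*exp(Integral(1/atan(z), z)/3)


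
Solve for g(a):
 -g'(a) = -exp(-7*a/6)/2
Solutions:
 g(a) = C1 - 3*exp(-7*a/6)/7


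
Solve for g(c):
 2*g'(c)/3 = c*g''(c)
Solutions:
 g(c) = C1 + C2*c^(5/3)


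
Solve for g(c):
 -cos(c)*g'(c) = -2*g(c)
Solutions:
 g(c) = C1*(sin(c) + 1)/(sin(c) - 1)


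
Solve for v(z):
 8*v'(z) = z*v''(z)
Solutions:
 v(z) = C1 + C2*z^9


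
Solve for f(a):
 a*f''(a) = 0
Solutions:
 f(a) = C1 + C2*a


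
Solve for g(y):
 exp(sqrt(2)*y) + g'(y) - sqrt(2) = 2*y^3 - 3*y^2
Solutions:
 g(y) = C1 + y^4/2 - y^3 + sqrt(2)*y - sqrt(2)*exp(sqrt(2)*y)/2


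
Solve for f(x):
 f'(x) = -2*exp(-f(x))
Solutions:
 f(x) = log(C1 - 2*x)


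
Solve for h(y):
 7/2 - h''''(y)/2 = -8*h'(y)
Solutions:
 h(y) = C1 + C4*exp(2*2^(1/3)*y) - 7*y/16 + (C2*sin(2^(1/3)*sqrt(3)*y) + C3*cos(2^(1/3)*sqrt(3)*y))*exp(-2^(1/3)*y)


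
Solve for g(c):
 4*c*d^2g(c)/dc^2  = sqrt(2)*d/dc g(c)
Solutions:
 g(c) = C1 + C2*c^(sqrt(2)/4 + 1)


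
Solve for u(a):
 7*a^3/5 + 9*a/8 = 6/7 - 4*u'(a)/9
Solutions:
 u(a) = C1 - 63*a^4/80 - 81*a^2/64 + 27*a/14


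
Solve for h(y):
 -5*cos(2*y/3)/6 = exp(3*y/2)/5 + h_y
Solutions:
 h(y) = C1 - 2*exp(3*y/2)/15 - 5*sin(2*y/3)/4


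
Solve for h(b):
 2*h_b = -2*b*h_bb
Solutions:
 h(b) = C1 + C2*log(b)


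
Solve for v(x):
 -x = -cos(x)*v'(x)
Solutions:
 v(x) = C1 + Integral(x/cos(x), x)


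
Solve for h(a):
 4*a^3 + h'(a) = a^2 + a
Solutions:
 h(a) = C1 - a^4 + a^3/3 + a^2/2


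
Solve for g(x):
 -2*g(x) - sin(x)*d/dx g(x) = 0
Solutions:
 g(x) = C1*(cos(x) + 1)/(cos(x) - 1)


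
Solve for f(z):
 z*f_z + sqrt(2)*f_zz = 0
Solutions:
 f(z) = C1 + C2*erf(2^(1/4)*z/2)


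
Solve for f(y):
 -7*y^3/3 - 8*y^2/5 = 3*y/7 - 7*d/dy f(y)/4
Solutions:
 f(y) = C1 + y^4/3 + 32*y^3/105 + 6*y^2/49


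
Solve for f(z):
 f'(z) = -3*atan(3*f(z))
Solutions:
 Integral(1/atan(3*_y), (_y, f(z))) = C1 - 3*z


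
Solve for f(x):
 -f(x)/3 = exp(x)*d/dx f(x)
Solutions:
 f(x) = C1*exp(exp(-x)/3)


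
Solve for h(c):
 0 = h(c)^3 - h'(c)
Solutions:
 h(c) = -sqrt(2)*sqrt(-1/(C1 + c))/2
 h(c) = sqrt(2)*sqrt(-1/(C1 + c))/2


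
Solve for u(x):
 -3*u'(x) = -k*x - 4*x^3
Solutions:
 u(x) = C1 + k*x^2/6 + x^4/3


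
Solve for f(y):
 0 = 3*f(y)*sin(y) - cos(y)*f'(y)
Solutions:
 f(y) = C1/cos(y)^3


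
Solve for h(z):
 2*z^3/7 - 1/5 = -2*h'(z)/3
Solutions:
 h(z) = C1 - 3*z^4/28 + 3*z/10


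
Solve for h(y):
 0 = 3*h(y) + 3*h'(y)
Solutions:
 h(y) = C1*exp(-y)


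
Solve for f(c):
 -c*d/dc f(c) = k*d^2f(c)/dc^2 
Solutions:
 f(c) = C1 + C2*sqrt(k)*erf(sqrt(2)*c*sqrt(1/k)/2)


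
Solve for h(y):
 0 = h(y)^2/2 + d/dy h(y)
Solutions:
 h(y) = 2/(C1 + y)


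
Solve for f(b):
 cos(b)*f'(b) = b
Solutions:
 f(b) = C1 + Integral(b/cos(b), b)


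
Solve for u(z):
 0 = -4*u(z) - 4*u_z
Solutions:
 u(z) = C1*exp(-z)


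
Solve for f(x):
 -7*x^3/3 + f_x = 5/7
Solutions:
 f(x) = C1 + 7*x^4/12 + 5*x/7


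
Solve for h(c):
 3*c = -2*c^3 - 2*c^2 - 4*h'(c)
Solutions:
 h(c) = C1 - c^4/8 - c^3/6 - 3*c^2/8


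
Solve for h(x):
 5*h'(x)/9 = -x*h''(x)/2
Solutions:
 h(x) = C1 + C2/x^(1/9)


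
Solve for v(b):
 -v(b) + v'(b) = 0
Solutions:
 v(b) = C1*exp(b)


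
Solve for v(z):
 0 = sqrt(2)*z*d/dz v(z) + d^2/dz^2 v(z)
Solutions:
 v(z) = C1 + C2*erf(2^(3/4)*z/2)


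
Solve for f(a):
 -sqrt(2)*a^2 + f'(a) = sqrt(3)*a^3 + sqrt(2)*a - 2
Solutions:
 f(a) = C1 + sqrt(3)*a^4/4 + sqrt(2)*a^3/3 + sqrt(2)*a^2/2 - 2*a


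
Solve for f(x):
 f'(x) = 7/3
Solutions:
 f(x) = C1 + 7*x/3


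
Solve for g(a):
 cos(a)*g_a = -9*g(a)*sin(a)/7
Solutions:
 g(a) = C1*cos(a)^(9/7)


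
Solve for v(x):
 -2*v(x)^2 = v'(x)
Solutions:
 v(x) = 1/(C1 + 2*x)


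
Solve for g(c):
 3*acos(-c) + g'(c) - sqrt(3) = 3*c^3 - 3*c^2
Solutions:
 g(c) = C1 + 3*c^4/4 - c^3 - 3*c*acos(-c) + sqrt(3)*c - 3*sqrt(1 - c^2)


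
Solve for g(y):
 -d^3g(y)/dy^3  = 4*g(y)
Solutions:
 g(y) = C3*exp(-2^(2/3)*y) + (C1*sin(2^(2/3)*sqrt(3)*y/2) + C2*cos(2^(2/3)*sqrt(3)*y/2))*exp(2^(2/3)*y/2)


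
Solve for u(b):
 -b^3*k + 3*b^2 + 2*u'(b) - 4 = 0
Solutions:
 u(b) = C1 + b^4*k/8 - b^3/2 + 2*b


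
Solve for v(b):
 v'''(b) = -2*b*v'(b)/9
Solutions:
 v(b) = C1 + Integral(C2*airyai(-6^(1/3)*b/3) + C3*airybi(-6^(1/3)*b/3), b)


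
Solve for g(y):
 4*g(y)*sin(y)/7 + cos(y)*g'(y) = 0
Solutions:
 g(y) = C1*cos(y)^(4/7)


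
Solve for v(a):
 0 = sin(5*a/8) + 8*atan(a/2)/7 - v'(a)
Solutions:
 v(a) = C1 + 8*a*atan(a/2)/7 - 8*log(a^2 + 4)/7 - 8*cos(5*a/8)/5


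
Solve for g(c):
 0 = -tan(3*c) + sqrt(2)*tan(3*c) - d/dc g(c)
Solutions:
 g(c) = C1 - sqrt(2)*log(cos(3*c))/3 + log(cos(3*c))/3


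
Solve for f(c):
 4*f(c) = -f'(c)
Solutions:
 f(c) = C1*exp(-4*c)


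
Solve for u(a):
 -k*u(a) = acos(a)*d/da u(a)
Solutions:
 u(a) = C1*exp(-k*Integral(1/acos(a), a))


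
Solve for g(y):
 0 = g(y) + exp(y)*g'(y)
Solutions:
 g(y) = C1*exp(exp(-y))


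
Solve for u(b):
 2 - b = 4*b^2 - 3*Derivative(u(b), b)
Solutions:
 u(b) = C1 + 4*b^3/9 + b^2/6 - 2*b/3


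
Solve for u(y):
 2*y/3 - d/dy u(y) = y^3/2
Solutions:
 u(y) = C1 - y^4/8 + y^2/3


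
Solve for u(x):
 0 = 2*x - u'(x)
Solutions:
 u(x) = C1 + x^2


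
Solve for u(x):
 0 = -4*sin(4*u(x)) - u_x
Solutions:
 u(x) = -acos((-C1 - exp(32*x))/(C1 - exp(32*x)))/4 + pi/2
 u(x) = acos((-C1 - exp(32*x))/(C1 - exp(32*x)))/4


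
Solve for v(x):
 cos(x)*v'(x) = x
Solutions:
 v(x) = C1 + Integral(x/cos(x), x)


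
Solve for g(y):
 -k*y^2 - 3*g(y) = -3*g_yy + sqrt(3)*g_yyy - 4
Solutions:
 g(y) = C1*exp(y*(2*2^(1/3)*3^(2/3)/(3*sqrt(15) + 7*sqrt(3))^(1/3) + 2^(2/3)*3^(1/3)*(3*sqrt(15) + 7*sqrt(3))^(1/3) + 4*sqrt(3))/12)*sin(2^(1/3)*3^(1/6)*y*(-2^(1/3)*3^(2/3)*(3*sqrt(15) + 7*sqrt(3))^(1/3) + 6/(3*sqrt(15) + 7*sqrt(3))^(1/3))/12) + C2*exp(y*(2*2^(1/3)*3^(2/3)/(3*sqrt(15) + 7*sqrt(3))^(1/3) + 2^(2/3)*3^(1/3)*(3*sqrt(15) + 7*sqrt(3))^(1/3) + 4*sqrt(3))/12)*cos(2^(1/3)*3^(1/6)*y*(-2^(1/3)*3^(2/3)*(3*sqrt(15) + 7*sqrt(3))^(1/3) + 6/(3*sqrt(15) + 7*sqrt(3))^(1/3))/12) + C3*exp(y*(-2^(2/3)*3^(1/3)*(3*sqrt(15) + 7*sqrt(3))^(1/3) - 2*2^(1/3)*3^(2/3)/(3*sqrt(15) + 7*sqrt(3))^(1/3) + 2*sqrt(3))/6) - k*y^2/3 - 2*k/3 + 4/3


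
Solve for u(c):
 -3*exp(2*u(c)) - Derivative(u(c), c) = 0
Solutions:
 u(c) = log(-sqrt(-1/(C1 - 3*c))) - log(2)/2
 u(c) = log(-1/(C1 - 3*c))/2 - log(2)/2


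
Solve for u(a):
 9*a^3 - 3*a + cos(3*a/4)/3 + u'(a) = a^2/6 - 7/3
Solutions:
 u(a) = C1 - 9*a^4/4 + a^3/18 + 3*a^2/2 - 7*a/3 - 4*sin(3*a/4)/9


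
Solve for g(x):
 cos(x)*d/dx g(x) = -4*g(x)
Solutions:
 g(x) = C1*(sin(x)^2 - 2*sin(x) + 1)/(sin(x)^2 + 2*sin(x) + 1)


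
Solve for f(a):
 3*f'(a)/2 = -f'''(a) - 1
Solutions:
 f(a) = C1 + C2*sin(sqrt(6)*a/2) + C3*cos(sqrt(6)*a/2) - 2*a/3


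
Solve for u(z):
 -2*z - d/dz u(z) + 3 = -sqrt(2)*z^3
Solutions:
 u(z) = C1 + sqrt(2)*z^4/4 - z^2 + 3*z


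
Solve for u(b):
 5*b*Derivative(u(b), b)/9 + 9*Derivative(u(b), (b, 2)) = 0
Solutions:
 u(b) = C1 + C2*erf(sqrt(10)*b/18)


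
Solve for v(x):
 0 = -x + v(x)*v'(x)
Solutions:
 v(x) = -sqrt(C1 + x^2)
 v(x) = sqrt(C1 + x^2)


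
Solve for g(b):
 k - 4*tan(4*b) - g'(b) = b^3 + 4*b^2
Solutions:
 g(b) = C1 - b^4/4 - 4*b^3/3 + b*k + log(cos(4*b))


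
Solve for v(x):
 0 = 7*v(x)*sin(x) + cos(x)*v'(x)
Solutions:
 v(x) = C1*cos(x)^7


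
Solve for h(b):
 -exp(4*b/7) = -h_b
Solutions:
 h(b) = C1 + 7*exp(4*b/7)/4


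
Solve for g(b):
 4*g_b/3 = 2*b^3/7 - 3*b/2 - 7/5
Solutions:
 g(b) = C1 + 3*b^4/56 - 9*b^2/16 - 21*b/20


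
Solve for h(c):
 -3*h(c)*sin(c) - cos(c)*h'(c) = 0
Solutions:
 h(c) = C1*cos(c)^3


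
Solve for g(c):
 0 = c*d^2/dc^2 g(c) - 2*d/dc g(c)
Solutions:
 g(c) = C1 + C2*c^3


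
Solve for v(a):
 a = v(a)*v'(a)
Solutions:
 v(a) = -sqrt(C1 + a^2)
 v(a) = sqrt(C1 + a^2)


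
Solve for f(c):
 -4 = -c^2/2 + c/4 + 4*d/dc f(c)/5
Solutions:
 f(c) = C1 + 5*c^3/24 - 5*c^2/32 - 5*c


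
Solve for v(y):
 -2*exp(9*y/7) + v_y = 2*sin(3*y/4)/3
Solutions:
 v(y) = C1 + 14*exp(9*y/7)/9 - 8*cos(3*y/4)/9


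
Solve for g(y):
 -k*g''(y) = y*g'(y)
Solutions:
 g(y) = C1 + C2*sqrt(k)*erf(sqrt(2)*y*sqrt(1/k)/2)


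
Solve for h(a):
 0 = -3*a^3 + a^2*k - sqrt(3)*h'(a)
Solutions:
 h(a) = C1 - sqrt(3)*a^4/4 + sqrt(3)*a^3*k/9


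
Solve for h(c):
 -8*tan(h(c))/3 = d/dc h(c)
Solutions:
 h(c) = pi - asin(C1*exp(-8*c/3))
 h(c) = asin(C1*exp(-8*c/3))


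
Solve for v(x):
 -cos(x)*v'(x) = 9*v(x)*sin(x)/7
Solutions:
 v(x) = C1*cos(x)^(9/7)


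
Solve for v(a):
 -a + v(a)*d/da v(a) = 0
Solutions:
 v(a) = -sqrt(C1 + a^2)
 v(a) = sqrt(C1 + a^2)


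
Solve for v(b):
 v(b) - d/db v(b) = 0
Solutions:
 v(b) = C1*exp(b)


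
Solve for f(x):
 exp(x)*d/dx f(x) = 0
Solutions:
 f(x) = C1


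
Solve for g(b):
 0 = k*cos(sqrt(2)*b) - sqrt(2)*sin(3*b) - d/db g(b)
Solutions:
 g(b) = C1 + sqrt(2)*k*sin(sqrt(2)*b)/2 + sqrt(2)*cos(3*b)/3


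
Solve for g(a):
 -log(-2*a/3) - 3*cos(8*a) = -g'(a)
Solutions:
 g(a) = C1 + a*log(-a) - a*log(3) - a + a*log(2) + 3*sin(8*a)/8


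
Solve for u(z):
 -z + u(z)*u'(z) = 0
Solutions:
 u(z) = -sqrt(C1 + z^2)
 u(z) = sqrt(C1 + z^2)


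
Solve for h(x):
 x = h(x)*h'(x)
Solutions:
 h(x) = -sqrt(C1 + x^2)
 h(x) = sqrt(C1 + x^2)


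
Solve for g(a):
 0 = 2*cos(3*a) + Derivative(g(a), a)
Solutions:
 g(a) = C1 - 2*sin(3*a)/3


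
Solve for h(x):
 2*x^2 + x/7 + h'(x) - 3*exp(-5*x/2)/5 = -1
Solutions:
 h(x) = C1 - 2*x^3/3 - x^2/14 - x - 6*exp(-5*x/2)/25


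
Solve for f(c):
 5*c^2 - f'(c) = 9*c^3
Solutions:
 f(c) = C1 - 9*c^4/4 + 5*c^3/3


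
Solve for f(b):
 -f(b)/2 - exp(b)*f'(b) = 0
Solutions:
 f(b) = C1*exp(exp(-b)/2)


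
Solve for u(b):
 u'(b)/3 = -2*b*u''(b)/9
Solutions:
 u(b) = C1 + C2/sqrt(b)


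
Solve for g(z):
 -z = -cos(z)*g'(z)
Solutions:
 g(z) = C1 + Integral(z/cos(z), z)


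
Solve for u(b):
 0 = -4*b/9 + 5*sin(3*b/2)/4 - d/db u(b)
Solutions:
 u(b) = C1 - 2*b^2/9 - 5*cos(3*b/2)/6


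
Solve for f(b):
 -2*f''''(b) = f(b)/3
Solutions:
 f(b) = (C1*sin(2^(1/4)*3^(3/4)*b/6) + C2*cos(2^(1/4)*3^(3/4)*b/6))*exp(-2^(1/4)*3^(3/4)*b/6) + (C3*sin(2^(1/4)*3^(3/4)*b/6) + C4*cos(2^(1/4)*3^(3/4)*b/6))*exp(2^(1/4)*3^(3/4)*b/6)


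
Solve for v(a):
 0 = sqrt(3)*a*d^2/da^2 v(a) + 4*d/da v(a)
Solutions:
 v(a) = C1 + C2*a^(1 - 4*sqrt(3)/3)


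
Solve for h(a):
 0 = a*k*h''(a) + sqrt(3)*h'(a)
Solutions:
 h(a) = C1 + a^(((re(k) - sqrt(3))*re(k) + im(k)^2)/(re(k)^2 + im(k)^2))*(C2*sin(sqrt(3)*log(a)*Abs(im(k))/(re(k)^2 + im(k)^2)) + C3*cos(sqrt(3)*log(a)*im(k)/(re(k)^2 + im(k)^2)))


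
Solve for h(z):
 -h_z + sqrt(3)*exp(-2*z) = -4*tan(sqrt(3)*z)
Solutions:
 h(z) = C1 + 2*sqrt(3)*log(tan(sqrt(3)*z)^2 + 1)/3 - sqrt(3)*exp(-2*z)/2


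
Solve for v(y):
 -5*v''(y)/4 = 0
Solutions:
 v(y) = C1 + C2*y


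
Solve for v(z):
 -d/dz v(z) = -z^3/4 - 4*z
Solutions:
 v(z) = C1 + z^4/16 + 2*z^2


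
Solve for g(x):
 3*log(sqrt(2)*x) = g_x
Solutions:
 g(x) = C1 + 3*x*log(x) - 3*x + 3*x*log(2)/2


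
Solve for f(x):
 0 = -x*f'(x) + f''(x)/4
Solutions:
 f(x) = C1 + C2*erfi(sqrt(2)*x)


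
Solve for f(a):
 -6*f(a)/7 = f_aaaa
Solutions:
 f(a) = (C1*sin(14^(3/4)*3^(1/4)*a/14) + C2*cos(14^(3/4)*3^(1/4)*a/14))*exp(-14^(3/4)*3^(1/4)*a/14) + (C3*sin(14^(3/4)*3^(1/4)*a/14) + C4*cos(14^(3/4)*3^(1/4)*a/14))*exp(14^(3/4)*3^(1/4)*a/14)


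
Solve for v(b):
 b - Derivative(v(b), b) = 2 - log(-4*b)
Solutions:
 v(b) = C1 + b^2/2 + b*log(-b) + b*(-3 + 2*log(2))


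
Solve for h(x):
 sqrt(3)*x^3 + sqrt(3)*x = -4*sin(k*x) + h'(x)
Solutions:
 h(x) = C1 + sqrt(3)*x^4/4 + sqrt(3)*x^2/2 - 4*cos(k*x)/k


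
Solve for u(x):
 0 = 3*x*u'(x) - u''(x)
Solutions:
 u(x) = C1 + C2*erfi(sqrt(6)*x/2)


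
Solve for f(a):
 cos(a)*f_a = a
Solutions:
 f(a) = C1 + Integral(a/cos(a), a)


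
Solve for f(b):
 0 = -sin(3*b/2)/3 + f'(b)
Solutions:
 f(b) = C1 - 2*cos(3*b/2)/9


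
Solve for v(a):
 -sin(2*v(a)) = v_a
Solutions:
 v(a) = pi - acos((-C1 - exp(4*a))/(C1 - exp(4*a)))/2
 v(a) = acos((-C1 - exp(4*a))/(C1 - exp(4*a)))/2


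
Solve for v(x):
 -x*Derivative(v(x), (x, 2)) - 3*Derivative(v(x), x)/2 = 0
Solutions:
 v(x) = C1 + C2/sqrt(x)


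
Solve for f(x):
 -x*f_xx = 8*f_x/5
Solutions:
 f(x) = C1 + C2/x^(3/5)


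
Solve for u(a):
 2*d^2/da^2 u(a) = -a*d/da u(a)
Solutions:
 u(a) = C1 + C2*erf(a/2)


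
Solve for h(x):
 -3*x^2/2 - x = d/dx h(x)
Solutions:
 h(x) = C1 - x^3/2 - x^2/2


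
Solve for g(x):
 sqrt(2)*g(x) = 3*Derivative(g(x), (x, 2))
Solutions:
 g(x) = C1*exp(-2^(1/4)*sqrt(3)*x/3) + C2*exp(2^(1/4)*sqrt(3)*x/3)


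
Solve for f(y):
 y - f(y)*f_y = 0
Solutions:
 f(y) = -sqrt(C1 + y^2)
 f(y) = sqrt(C1 + y^2)


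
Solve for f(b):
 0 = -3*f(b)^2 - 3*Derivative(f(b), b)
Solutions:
 f(b) = 1/(C1 + b)


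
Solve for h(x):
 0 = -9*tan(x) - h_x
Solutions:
 h(x) = C1 + 9*log(cos(x))


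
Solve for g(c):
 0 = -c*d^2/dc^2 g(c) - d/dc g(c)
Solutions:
 g(c) = C1 + C2*log(c)


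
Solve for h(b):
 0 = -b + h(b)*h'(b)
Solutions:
 h(b) = -sqrt(C1 + b^2)
 h(b) = sqrt(C1 + b^2)


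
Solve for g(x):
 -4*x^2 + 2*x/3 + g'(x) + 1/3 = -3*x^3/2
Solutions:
 g(x) = C1 - 3*x^4/8 + 4*x^3/3 - x^2/3 - x/3


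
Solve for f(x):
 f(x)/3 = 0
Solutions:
 f(x) = 0


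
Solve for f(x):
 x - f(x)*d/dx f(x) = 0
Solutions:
 f(x) = -sqrt(C1 + x^2)
 f(x) = sqrt(C1 + x^2)


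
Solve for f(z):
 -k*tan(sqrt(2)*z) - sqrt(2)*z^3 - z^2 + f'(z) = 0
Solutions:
 f(z) = C1 - sqrt(2)*k*log(cos(sqrt(2)*z))/2 + sqrt(2)*z^4/4 + z^3/3


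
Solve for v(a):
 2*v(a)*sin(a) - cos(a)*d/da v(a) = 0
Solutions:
 v(a) = C1/cos(a)^2


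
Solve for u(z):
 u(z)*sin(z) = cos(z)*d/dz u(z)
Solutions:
 u(z) = C1/cos(z)


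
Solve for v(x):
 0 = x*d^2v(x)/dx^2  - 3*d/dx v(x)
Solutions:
 v(x) = C1 + C2*x^4


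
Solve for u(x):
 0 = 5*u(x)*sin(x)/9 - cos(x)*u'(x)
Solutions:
 u(x) = C1/cos(x)^(5/9)


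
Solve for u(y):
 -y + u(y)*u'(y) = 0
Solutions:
 u(y) = -sqrt(C1 + y^2)
 u(y) = sqrt(C1 + y^2)


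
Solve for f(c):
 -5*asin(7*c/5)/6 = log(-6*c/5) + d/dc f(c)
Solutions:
 f(c) = C1 - c*log(-c) - 5*c*asin(7*c/5)/6 - c*log(6) + c + c*log(5) - 5*sqrt(25 - 49*c^2)/42


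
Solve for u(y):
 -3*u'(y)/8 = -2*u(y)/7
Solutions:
 u(y) = C1*exp(16*y/21)


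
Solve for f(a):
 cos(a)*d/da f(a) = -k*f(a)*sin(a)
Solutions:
 f(a) = C1*exp(k*log(cos(a)))


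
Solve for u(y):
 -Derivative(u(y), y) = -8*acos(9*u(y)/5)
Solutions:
 Integral(1/acos(9*_y/5), (_y, u(y))) = C1 + 8*y


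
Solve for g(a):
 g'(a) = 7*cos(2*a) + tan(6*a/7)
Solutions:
 g(a) = C1 - 7*log(cos(6*a/7))/6 + 7*sin(2*a)/2


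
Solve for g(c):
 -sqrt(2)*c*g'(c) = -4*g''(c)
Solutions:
 g(c) = C1 + C2*erfi(2^(3/4)*c/4)


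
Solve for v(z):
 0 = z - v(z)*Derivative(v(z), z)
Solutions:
 v(z) = -sqrt(C1 + z^2)
 v(z) = sqrt(C1 + z^2)


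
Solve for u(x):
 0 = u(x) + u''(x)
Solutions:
 u(x) = C1*sin(x) + C2*cos(x)


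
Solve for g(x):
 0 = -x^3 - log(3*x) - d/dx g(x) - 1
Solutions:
 g(x) = C1 - x^4/4 - x*log(x) - x*log(3)


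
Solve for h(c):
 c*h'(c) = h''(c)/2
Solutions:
 h(c) = C1 + C2*erfi(c)


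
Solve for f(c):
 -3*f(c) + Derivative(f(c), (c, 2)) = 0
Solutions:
 f(c) = C1*exp(-sqrt(3)*c) + C2*exp(sqrt(3)*c)


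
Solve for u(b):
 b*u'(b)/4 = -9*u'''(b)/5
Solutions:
 u(b) = C1 + Integral(C2*airyai(-30^(1/3)*b/6) + C3*airybi(-30^(1/3)*b/6), b)


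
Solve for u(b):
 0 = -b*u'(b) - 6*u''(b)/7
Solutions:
 u(b) = C1 + C2*erf(sqrt(21)*b/6)


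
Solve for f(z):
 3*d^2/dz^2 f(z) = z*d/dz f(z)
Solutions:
 f(z) = C1 + C2*erfi(sqrt(6)*z/6)


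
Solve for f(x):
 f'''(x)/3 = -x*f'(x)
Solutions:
 f(x) = C1 + Integral(C2*airyai(-3^(1/3)*x) + C3*airybi(-3^(1/3)*x), x)


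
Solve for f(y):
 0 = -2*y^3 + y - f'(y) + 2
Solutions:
 f(y) = C1 - y^4/2 + y^2/2 + 2*y


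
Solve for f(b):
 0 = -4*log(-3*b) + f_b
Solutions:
 f(b) = C1 + 4*b*log(-b) + 4*b*(-1 + log(3))


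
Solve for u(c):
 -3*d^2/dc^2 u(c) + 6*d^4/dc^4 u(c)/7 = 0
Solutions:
 u(c) = C1 + C2*c + C3*exp(-sqrt(14)*c/2) + C4*exp(sqrt(14)*c/2)


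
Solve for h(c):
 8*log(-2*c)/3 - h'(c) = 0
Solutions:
 h(c) = C1 + 8*c*log(-c)/3 + 8*c*(-1 + log(2))/3


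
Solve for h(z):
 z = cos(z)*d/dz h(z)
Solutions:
 h(z) = C1 + Integral(z/cos(z), z)


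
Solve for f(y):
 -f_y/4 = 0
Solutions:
 f(y) = C1


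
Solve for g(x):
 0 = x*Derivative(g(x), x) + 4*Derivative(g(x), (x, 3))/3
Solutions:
 g(x) = C1 + Integral(C2*airyai(-6^(1/3)*x/2) + C3*airybi(-6^(1/3)*x/2), x)


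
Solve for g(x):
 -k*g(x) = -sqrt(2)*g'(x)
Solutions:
 g(x) = C1*exp(sqrt(2)*k*x/2)


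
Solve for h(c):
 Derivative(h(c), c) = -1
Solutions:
 h(c) = C1 - c


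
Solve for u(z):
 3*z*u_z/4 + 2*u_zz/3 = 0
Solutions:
 u(z) = C1 + C2*erf(3*z/4)


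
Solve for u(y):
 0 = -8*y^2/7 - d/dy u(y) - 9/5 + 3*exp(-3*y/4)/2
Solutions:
 u(y) = C1 - 8*y^3/21 - 9*y/5 - 2*exp(-3*y/4)


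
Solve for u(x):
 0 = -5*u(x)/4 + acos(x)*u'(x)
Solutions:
 u(x) = C1*exp(5*Integral(1/acos(x), x)/4)


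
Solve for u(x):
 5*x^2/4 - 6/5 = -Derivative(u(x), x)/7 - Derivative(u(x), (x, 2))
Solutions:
 u(x) = C1 + C2*exp(-x/7) - 35*x^3/12 + 245*x^2/4 - 8491*x/10


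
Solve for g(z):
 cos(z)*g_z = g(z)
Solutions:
 g(z) = C1*sqrt(sin(z) + 1)/sqrt(sin(z) - 1)


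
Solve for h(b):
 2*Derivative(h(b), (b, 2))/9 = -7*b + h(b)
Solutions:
 h(b) = C1*exp(-3*sqrt(2)*b/2) + C2*exp(3*sqrt(2)*b/2) + 7*b


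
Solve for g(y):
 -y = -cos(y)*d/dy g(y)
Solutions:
 g(y) = C1 + Integral(y/cos(y), y)


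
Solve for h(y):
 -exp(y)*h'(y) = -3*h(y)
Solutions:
 h(y) = C1*exp(-3*exp(-y))


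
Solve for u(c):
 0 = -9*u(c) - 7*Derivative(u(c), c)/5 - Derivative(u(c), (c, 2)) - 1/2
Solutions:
 u(c) = (C1*sin(sqrt(851)*c/10) + C2*cos(sqrt(851)*c/10))*exp(-7*c/10) - 1/18


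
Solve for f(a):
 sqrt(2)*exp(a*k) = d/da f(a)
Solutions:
 f(a) = C1 + sqrt(2)*exp(a*k)/k


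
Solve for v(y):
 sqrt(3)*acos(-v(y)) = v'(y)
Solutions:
 Integral(1/acos(-_y), (_y, v(y))) = C1 + sqrt(3)*y


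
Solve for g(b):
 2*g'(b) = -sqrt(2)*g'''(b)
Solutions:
 g(b) = C1 + C2*sin(2^(1/4)*b) + C3*cos(2^(1/4)*b)


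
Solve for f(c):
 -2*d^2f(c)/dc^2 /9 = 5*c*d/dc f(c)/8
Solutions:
 f(c) = C1 + C2*erf(3*sqrt(10)*c/8)


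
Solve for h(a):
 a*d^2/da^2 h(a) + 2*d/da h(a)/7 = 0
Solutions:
 h(a) = C1 + C2*a^(5/7)


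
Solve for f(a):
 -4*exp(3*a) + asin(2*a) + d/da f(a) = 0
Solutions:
 f(a) = C1 - a*asin(2*a) - sqrt(1 - 4*a^2)/2 + 4*exp(3*a)/3


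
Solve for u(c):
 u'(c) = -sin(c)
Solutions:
 u(c) = C1 + cos(c)


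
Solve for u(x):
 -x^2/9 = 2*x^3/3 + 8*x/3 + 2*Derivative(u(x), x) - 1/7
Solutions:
 u(x) = C1 - x^4/12 - x^3/54 - 2*x^2/3 + x/14


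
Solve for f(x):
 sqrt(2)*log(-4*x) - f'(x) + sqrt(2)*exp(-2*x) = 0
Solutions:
 f(x) = C1 + sqrt(2)*x*log(-x) + sqrt(2)*x*(-1 + 2*log(2)) - sqrt(2)*exp(-2*x)/2


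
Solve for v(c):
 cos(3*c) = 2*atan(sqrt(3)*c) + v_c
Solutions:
 v(c) = C1 - 2*c*atan(sqrt(3)*c) + sqrt(3)*log(3*c^2 + 1)/3 + sin(3*c)/3


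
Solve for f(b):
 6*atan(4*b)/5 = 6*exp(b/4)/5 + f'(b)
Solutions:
 f(b) = C1 + 6*b*atan(4*b)/5 - 24*exp(b/4)/5 - 3*log(16*b^2 + 1)/20


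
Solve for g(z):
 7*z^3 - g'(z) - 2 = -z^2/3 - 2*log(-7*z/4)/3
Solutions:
 g(z) = C1 + 7*z^4/4 + z^3/9 + 2*z*log(-z)/3 + z*(-8/3 - 2*log(2) + 2*log(14)/3)


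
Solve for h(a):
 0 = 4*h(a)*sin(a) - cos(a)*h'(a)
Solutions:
 h(a) = C1/cos(a)^4


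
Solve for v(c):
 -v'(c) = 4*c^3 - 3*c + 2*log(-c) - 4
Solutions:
 v(c) = C1 - c^4 + 3*c^2/2 - 2*c*log(-c) + 6*c


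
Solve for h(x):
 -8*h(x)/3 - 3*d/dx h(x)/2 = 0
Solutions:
 h(x) = C1*exp(-16*x/9)


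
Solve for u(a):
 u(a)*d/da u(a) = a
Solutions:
 u(a) = -sqrt(C1 + a^2)
 u(a) = sqrt(C1 + a^2)


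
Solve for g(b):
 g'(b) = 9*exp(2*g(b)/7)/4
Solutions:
 g(b) = 7*log(-sqrt(-1/(C1 + 9*b))) + 7*log(14)/2
 g(b) = 7*log(-1/(C1 + 9*b))/2 + 7*log(14)/2


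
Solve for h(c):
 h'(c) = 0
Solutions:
 h(c) = C1


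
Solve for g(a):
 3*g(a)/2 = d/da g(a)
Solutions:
 g(a) = C1*exp(3*a/2)


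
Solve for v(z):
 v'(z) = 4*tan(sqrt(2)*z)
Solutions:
 v(z) = C1 - 2*sqrt(2)*log(cos(sqrt(2)*z))


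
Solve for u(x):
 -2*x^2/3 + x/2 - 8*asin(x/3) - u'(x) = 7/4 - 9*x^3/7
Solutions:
 u(x) = C1 + 9*x^4/28 - 2*x^3/9 + x^2/4 - 8*x*asin(x/3) - 7*x/4 - 8*sqrt(9 - x^2)


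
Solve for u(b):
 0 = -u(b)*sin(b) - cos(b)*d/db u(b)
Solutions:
 u(b) = C1*cos(b)


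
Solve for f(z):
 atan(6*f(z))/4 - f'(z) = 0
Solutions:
 Integral(1/atan(6*_y), (_y, f(z))) = C1 + z/4


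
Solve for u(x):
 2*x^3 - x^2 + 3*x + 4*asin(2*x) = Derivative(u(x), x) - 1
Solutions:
 u(x) = C1 + x^4/2 - x^3/3 + 3*x^2/2 + 4*x*asin(2*x) + x + 2*sqrt(1 - 4*x^2)


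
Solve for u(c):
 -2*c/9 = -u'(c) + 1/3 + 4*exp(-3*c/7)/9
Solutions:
 u(c) = C1 + c^2/9 + c/3 - 28*exp(-3*c/7)/27


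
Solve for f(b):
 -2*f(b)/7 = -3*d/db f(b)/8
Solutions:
 f(b) = C1*exp(16*b/21)


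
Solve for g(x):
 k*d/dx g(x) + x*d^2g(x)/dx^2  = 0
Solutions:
 g(x) = C1 + x^(1 - re(k))*(C2*sin(log(x)*Abs(im(k))) + C3*cos(log(x)*im(k)))


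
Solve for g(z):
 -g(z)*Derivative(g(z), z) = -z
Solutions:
 g(z) = -sqrt(C1 + z^2)
 g(z) = sqrt(C1 + z^2)


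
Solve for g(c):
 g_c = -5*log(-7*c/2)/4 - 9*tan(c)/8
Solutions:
 g(c) = C1 - 5*c*log(-c)/4 - 5*c*log(7)/4 + 5*c*log(2)/4 + 5*c/4 + 9*log(cos(c))/8


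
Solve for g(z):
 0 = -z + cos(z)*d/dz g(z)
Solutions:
 g(z) = C1 + Integral(z/cos(z), z)


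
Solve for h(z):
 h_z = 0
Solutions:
 h(z) = C1


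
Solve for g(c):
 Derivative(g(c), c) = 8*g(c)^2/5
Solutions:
 g(c) = -5/(C1 + 8*c)


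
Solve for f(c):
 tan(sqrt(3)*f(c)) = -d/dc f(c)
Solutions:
 f(c) = sqrt(3)*(pi - asin(C1*exp(-sqrt(3)*c)))/3
 f(c) = sqrt(3)*asin(C1*exp(-sqrt(3)*c))/3


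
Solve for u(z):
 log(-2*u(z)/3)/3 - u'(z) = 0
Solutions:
 -3*Integral(1/(log(-_y) - log(3) + log(2)), (_y, u(z))) = C1 - z


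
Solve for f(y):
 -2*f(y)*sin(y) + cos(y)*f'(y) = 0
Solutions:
 f(y) = C1/cos(y)^2


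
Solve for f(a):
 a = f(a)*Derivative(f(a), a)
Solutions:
 f(a) = -sqrt(C1 + a^2)
 f(a) = sqrt(C1 + a^2)


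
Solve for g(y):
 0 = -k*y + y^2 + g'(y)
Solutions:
 g(y) = C1 + k*y^2/2 - y^3/3


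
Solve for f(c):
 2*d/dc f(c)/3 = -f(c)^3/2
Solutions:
 f(c) = -sqrt(2)*sqrt(-1/(C1 - 3*c))
 f(c) = sqrt(2)*sqrt(-1/(C1 - 3*c))


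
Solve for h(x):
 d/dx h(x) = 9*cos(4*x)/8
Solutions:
 h(x) = C1 + 9*sin(4*x)/32


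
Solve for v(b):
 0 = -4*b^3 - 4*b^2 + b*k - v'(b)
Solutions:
 v(b) = C1 - b^4 - 4*b^3/3 + b^2*k/2


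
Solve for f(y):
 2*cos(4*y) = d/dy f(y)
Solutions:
 f(y) = C1 + sin(4*y)/2


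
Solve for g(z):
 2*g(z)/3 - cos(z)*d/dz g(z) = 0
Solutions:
 g(z) = C1*(sin(z) + 1)^(1/3)/(sin(z) - 1)^(1/3)


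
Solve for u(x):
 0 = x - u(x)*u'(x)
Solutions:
 u(x) = -sqrt(C1 + x^2)
 u(x) = sqrt(C1 + x^2)


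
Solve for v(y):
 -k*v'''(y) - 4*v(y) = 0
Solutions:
 v(y) = C1*exp(2^(2/3)*y*(-1/k)^(1/3)) + C2*exp(2^(2/3)*y*(-1/k)^(1/3)*(-1 + sqrt(3)*I)/2) + C3*exp(-2^(2/3)*y*(-1/k)^(1/3)*(1 + sqrt(3)*I)/2)


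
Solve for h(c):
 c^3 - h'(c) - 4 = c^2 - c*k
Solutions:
 h(c) = C1 + c^4/4 - c^3/3 + c^2*k/2 - 4*c


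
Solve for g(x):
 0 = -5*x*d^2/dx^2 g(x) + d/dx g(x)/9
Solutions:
 g(x) = C1 + C2*x^(46/45)


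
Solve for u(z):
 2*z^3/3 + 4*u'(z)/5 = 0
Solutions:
 u(z) = C1 - 5*z^4/24


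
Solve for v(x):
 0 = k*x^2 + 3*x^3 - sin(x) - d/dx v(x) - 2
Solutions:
 v(x) = C1 + k*x^3/3 + 3*x^4/4 - 2*x + cos(x)


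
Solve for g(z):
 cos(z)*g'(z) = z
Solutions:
 g(z) = C1 + Integral(z/cos(z), z)


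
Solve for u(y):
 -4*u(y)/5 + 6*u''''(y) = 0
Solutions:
 u(y) = C1*exp(-15^(3/4)*2^(1/4)*y/15) + C2*exp(15^(3/4)*2^(1/4)*y/15) + C3*sin(15^(3/4)*2^(1/4)*y/15) + C4*cos(15^(3/4)*2^(1/4)*y/15)


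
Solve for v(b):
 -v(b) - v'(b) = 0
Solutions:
 v(b) = C1*exp(-b)


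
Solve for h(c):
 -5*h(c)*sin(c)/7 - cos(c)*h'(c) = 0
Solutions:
 h(c) = C1*cos(c)^(5/7)


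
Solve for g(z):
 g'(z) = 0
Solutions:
 g(z) = C1


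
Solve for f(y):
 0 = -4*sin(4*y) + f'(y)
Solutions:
 f(y) = C1 - cos(4*y)


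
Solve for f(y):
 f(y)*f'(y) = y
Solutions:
 f(y) = -sqrt(C1 + y^2)
 f(y) = sqrt(C1 + y^2)


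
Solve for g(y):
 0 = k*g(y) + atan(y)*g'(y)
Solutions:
 g(y) = C1*exp(-k*Integral(1/atan(y), y))


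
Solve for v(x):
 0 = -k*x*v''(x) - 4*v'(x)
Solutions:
 v(x) = C1 + x^(((re(k) - 4)*re(k) + im(k)^2)/(re(k)^2 + im(k)^2))*(C2*sin(4*log(x)*Abs(im(k))/(re(k)^2 + im(k)^2)) + C3*cos(4*log(x)*im(k)/(re(k)^2 + im(k)^2)))


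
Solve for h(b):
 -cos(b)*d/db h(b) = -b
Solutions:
 h(b) = C1 + Integral(b/cos(b), b)


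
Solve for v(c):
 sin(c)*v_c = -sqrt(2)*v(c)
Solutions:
 v(c) = C1*(cos(c) + 1)^(sqrt(2)/2)/(cos(c) - 1)^(sqrt(2)/2)


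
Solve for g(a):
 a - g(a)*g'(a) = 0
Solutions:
 g(a) = -sqrt(C1 + a^2)
 g(a) = sqrt(C1 + a^2)


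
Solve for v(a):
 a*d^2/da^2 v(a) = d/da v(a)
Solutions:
 v(a) = C1 + C2*a^2


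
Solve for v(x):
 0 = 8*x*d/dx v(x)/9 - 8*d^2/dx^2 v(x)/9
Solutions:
 v(x) = C1 + C2*erfi(sqrt(2)*x/2)


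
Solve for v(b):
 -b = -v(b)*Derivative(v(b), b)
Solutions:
 v(b) = -sqrt(C1 + b^2)
 v(b) = sqrt(C1 + b^2)


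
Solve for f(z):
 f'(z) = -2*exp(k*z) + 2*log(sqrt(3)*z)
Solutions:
 f(z) = C1 + 2*z*log(z) + z*(-2 + log(3)) + Piecewise((-2*exp(k*z)/k, Ne(k, 0)), (-2*z, True))


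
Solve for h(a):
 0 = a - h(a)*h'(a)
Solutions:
 h(a) = -sqrt(C1 + a^2)
 h(a) = sqrt(C1 + a^2)


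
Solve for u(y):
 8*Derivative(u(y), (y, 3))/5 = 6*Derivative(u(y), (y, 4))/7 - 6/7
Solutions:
 u(y) = C1 + C2*y + C3*y^2 + C4*exp(28*y/15) - 5*y^3/56


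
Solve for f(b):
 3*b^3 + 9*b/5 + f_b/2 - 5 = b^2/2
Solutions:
 f(b) = C1 - 3*b^4/2 + b^3/3 - 9*b^2/5 + 10*b


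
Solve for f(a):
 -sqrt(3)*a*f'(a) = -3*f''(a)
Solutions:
 f(a) = C1 + C2*erfi(sqrt(2)*3^(3/4)*a/6)


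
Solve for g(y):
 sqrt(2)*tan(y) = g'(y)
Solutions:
 g(y) = C1 - sqrt(2)*log(cos(y))


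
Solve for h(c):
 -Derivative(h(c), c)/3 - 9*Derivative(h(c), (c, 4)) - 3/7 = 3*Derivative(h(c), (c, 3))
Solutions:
 h(c) = C1 + C2*exp(c*(-4 + 2*2^(1/3)/(3*sqrt(93) + 29)^(1/3) + 2^(2/3)*(3*sqrt(93) + 29)^(1/3))/36)*sin(2^(1/3)*sqrt(3)*c*(-2^(1/3)*(3*sqrt(93) + 29)^(1/3) + 2/(3*sqrt(93) + 29)^(1/3))/36) + C3*exp(c*(-4 + 2*2^(1/3)/(3*sqrt(93) + 29)^(1/3) + 2^(2/3)*(3*sqrt(93) + 29)^(1/3))/36)*cos(2^(1/3)*sqrt(3)*c*(-2^(1/3)*(3*sqrt(93) + 29)^(1/3) + 2/(3*sqrt(93) + 29)^(1/3))/36) + C4*exp(-c*(2*2^(1/3)/(3*sqrt(93) + 29)^(1/3) + 2 + 2^(2/3)*(3*sqrt(93) + 29)^(1/3))/18) - 9*c/7


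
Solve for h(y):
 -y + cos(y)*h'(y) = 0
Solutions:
 h(y) = C1 + Integral(y/cos(y), y)


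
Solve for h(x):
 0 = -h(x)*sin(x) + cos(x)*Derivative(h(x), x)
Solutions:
 h(x) = C1/cos(x)


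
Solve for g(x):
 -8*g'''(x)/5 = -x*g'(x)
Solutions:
 g(x) = C1 + Integral(C2*airyai(5^(1/3)*x/2) + C3*airybi(5^(1/3)*x/2), x)


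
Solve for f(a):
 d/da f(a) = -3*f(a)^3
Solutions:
 f(a) = -sqrt(2)*sqrt(-1/(C1 - 3*a))/2
 f(a) = sqrt(2)*sqrt(-1/(C1 - 3*a))/2


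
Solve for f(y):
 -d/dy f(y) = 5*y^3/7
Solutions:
 f(y) = C1 - 5*y^4/28


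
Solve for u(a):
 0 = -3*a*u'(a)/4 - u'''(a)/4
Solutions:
 u(a) = C1 + Integral(C2*airyai(-3^(1/3)*a) + C3*airybi(-3^(1/3)*a), a)
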